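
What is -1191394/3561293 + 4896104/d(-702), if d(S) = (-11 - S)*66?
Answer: 8691063093854/81208164279 ≈ 107.02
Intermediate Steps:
d(S) = -726 - 66*S
-1191394/3561293 + 4896104/d(-702) = -1191394/3561293 + 4896104/(-726 - 66*(-702)) = -1191394*1/3561293 + 4896104/(-726 + 46332) = -1191394/3561293 + 4896104/45606 = -1191394/3561293 + 4896104*(1/45606) = -1191394/3561293 + 2448052/22803 = 8691063093854/81208164279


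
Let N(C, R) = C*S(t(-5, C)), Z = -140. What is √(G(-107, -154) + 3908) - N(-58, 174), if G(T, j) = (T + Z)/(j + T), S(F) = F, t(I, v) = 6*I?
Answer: -1740 + √29586815/87 ≈ -1677.5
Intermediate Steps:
G(T, j) = (-140 + T)/(T + j) (G(T, j) = (T - 140)/(j + T) = (-140 + T)/(T + j))
N(C, R) = -30*C (N(C, R) = C*(6*(-5)) = C*(-30) = -30*C)
√(G(-107, -154) + 3908) - N(-58, 174) = √((-140 - 107)/(-107 - 154) + 3908) - (-30)*(-58) = √(-247/(-261) + 3908) - 1*1740 = √(-1/261*(-247) + 3908) - 1740 = √(247/261 + 3908) - 1740 = √(1020235/261) - 1740 = √29586815/87 - 1740 = -1740 + √29586815/87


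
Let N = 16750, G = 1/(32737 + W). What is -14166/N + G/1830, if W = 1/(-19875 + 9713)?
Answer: -431207584088602/509863558946625 ≈ -0.84573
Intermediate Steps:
W = -1/10162 (W = 1/(-10162) = -1/10162 ≈ -9.8406e-5)
G = 10162/332673393 (G = 1/(32737 - 1/10162) = 1/(332673393/10162) = 10162/332673393 ≈ 3.0546e-5)
-14166/N + G/1830 = -14166/16750 + (10162/332673393)/1830 = -14166*1/16750 + (10162/332673393)*(1/1830) = -7083/8375 + 5081/304396154595 = -431207584088602/509863558946625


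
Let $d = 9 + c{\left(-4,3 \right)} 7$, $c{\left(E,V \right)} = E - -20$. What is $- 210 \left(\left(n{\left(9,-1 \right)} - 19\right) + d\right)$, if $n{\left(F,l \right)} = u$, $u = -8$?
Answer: $-19740$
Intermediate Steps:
$c{\left(E,V \right)} = 20 + E$ ($c{\left(E,V \right)} = E + 20 = 20 + E$)
$n{\left(F,l \right)} = -8$
$d = 121$ ($d = 9 + \left(20 - 4\right) 7 = 9 + 16 \cdot 7 = 9 + 112 = 121$)
$- 210 \left(\left(n{\left(9,-1 \right)} - 19\right) + d\right) = - 210 \left(\left(-8 - 19\right) + 121\right) = - 210 \left(-27 + 121\right) = \left(-210\right) 94 = -19740$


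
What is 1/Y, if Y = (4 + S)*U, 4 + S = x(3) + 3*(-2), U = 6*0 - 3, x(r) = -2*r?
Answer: 1/36 ≈ 0.027778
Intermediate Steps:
U = -3 (U = 0 - 3 = -3)
S = -16 (S = -4 + (-2*3 + 3*(-2)) = -4 + (-6 - 6) = -4 - 12 = -16)
Y = 36 (Y = (4 - 16)*(-3) = -12*(-3) = 36)
1/Y = 1/36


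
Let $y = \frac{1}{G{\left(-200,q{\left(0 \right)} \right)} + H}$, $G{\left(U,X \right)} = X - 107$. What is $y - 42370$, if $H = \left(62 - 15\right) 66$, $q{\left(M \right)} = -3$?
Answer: $- \frac{126771039}{2992} \approx -42370.0$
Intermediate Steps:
$G{\left(U,X \right)} = -107 + X$
$H = 3102$ ($H = 47 \cdot 66 = 3102$)
$y = \frac{1}{2992}$ ($y = \frac{1}{\left(-107 - 3\right) + 3102} = \frac{1}{-110 + 3102} = \frac{1}{2992} \approx 0.00033422$)
$y - 42370 = \frac{1}{2992} - 42370 = - \frac{126771039}{2992}$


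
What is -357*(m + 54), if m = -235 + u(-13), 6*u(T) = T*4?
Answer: 67711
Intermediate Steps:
u(T) = 2*T/3 (u(T) = (T*4)/6 = (4*T)/6 = 2*T/3)
m = -731/3 (m = -235 + (2/3)*(-13) = -235 - 26/3 = -731/3 ≈ -243.67)
-357*(m + 54) = -357*(-731/3 + 54) = -357*(-569/3) = 67711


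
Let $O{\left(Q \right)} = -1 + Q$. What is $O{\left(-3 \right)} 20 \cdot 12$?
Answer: $-960$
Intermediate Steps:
$O{\left(-3 \right)} 20 \cdot 12 = \left(-1 - 3\right) 20 \cdot 12 = \left(-4\right) 20 \cdot 12 = \left(-80\right) 12 = -960$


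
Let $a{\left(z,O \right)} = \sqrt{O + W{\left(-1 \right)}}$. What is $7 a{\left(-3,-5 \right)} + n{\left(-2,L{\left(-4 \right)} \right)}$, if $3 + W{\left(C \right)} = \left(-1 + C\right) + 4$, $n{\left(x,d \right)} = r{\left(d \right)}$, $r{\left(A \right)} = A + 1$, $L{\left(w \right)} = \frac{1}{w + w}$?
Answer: $\frac{7}{8} + 7 i \sqrt{6} \approx 0.875 + 17.146 i$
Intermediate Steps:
$L{\left(w \right)} = \frac{1}{2 w}$
$r{\left(A \right)} = 1 + A$
$n{\left(x,d \right)} = 1 + d$
$W{\left(C \right)} = C$ ($W{\left(C \right)} = -3 + \left(\left(-1 + C\right) + 4\right) = -3 + \left(3 + C\right) = C$)
$a{\left(z,O \right)} = \sqrt{-1 + O}$ ($a{\left(z,O \right)} = \sqrt{O - 1} = \sqrt{-1 + O}$)
$7 a{\left(-3,-5 \right)} + n{\left(-2,L{\left(-4 \right)} \right)} = 7 \sqrt{-1 - 5} + \left(1 + \frac{1}{2 \left(-4\right)}\right) = 7 \sqrt{-6} + \left(1 + \frac{1}{2} \left(- \frac{1}{4}\right)\right) = 7 i \sqrt{6} + \left(1 - \frac{1}{8}\right) = 7 i \sqrt{6} + \frac{7}{8} = \frac{7}{8} + 7 i \sqrt{6}$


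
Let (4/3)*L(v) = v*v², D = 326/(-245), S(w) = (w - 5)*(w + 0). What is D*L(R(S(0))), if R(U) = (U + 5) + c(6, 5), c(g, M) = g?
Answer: -650859/490 ≈ -1328.3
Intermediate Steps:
S(w) = w*(-5 + w) (S(w) = (-5 + w)*w = w*(-5 + w))
D = -326/245 (D = 326*(-1/245) = -326/245 ≈ -1.3306)
R(U) = 11 + U (R(U) = (U + 5) + 6 = (5 + U) + 6 = 11 + U)
L(v) = 3*v³/4 (L(v) = 3*(v*v²)/4 = 3*v³/4)
D*L(R(S(0))) = -489*(11 + 0*(-5 + 0))³/490 = -489*(11 + 0*(-5))³/490 = -489*(11 + 0)³/490 = -489*11³/490 = -489*1331/490 = -326/245*3993/4 = -650859/490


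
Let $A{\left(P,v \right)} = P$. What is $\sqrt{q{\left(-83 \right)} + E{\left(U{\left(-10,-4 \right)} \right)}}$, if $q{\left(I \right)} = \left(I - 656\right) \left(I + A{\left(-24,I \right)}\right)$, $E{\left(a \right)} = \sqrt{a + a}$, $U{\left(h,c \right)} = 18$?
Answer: $\sqrt{79079} \approx 281.21$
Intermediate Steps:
$E{\left(a \right)} = \sqrt{2} \sqrt{a}$ ($E{\left(a \right)} = \sqrt{2 a} = \sqrt{2} \sqrt{a}$)
$q{\left(I \right)} = \left(-656 + I\right) \left(-24 + I\right)$ ($q{\left(I \right)} = \left(I - 656\right) \left(I - 24\right) = \left(-656 + I\right) \left(-24 + I\right)$)
$\sqrt{q{\left(-83 \right)} + E{\left(U{\left(-10,-4 \right)} \right)}} = \sqrt{\left(15744 + \left(-83\right)^{2} - -56440\right) + \sqrt{2} \sqrt{18}} = \sqrt{\left(15744 + 6889 + 56440\right) + \sqrt{2} \cdot 3 \sqrt{2}} = \sqrt{79073 + 6} = \sqrt{79079}$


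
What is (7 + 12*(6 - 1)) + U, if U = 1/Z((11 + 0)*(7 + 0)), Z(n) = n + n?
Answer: 10319/154 ≈ 67.006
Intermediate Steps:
Z(n) = 2*n
U = 1/154 (U = 1/(2*((11 + 0)*(7 + 0))) = 1/(2*(11*7)) = 1/(2*77) = 1/154 ≈ 0.0064935)
(7 + 12*(6 - 1)) + U = (7 + 12*(6 - 1)) + 1/154 = (7 + 12*5) + 1/154 = (7 + 60) + 1/154 = 67 + 1/154 = 10319/154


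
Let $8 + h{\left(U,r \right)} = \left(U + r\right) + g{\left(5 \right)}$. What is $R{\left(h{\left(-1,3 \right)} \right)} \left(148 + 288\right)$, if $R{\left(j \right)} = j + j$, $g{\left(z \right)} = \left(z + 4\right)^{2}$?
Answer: $65400$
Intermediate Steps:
$g{\left(z \right)} = \left(4 + z\right)^{2}$
$h{\left(U,r \right)} = 73 + U + r$ ($h{\left(U,r \right)} = -8 + \left(\left(U + r\right) + \left(4 + 5\right)^{2}\right) = -8 + \left(\left(U + r\right) + 9^{2}\right) = -8 + \left(\left(U + r\right) + 81\right) = -8 + \left(81 + U + r\right) = 73 + U + r$)
$R{\left(j \right)} = 2 j$
$R{\left(h{\left(-1,3 \right)} \right)} \left(148 + 288\right) = 2 \left(73 - 1 + 3\right) \left(148 + 288\right) = 2 \cdot 75 \cdot 436 = 150 \cdot 436 = 65400$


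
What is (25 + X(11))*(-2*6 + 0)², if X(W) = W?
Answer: 5184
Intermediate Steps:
(25 + X(11))*(-2*6 + 0)² = (25 + 11)*(-2*6 + 0)² = 36*(-12 + 0)² = 36*(-12)² = 36*144 = 5184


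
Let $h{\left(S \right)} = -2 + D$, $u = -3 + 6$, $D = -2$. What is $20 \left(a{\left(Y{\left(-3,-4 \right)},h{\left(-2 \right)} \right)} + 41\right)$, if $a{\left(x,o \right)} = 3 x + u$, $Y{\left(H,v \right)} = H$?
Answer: $700$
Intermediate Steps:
$u = 3$
$h{\left(S \right)} = -4$ ($h{\left(S \right)} = -2 - 2 = -4$)
$a{\left(x,o \right)} = 3 + 3 x$ ($a{\left(x,o \right)} = 3 x + 3 = 3 + 3 x$)
$20 \left(a{\left(Y{\left(-3,-4 \right)},h{\left(-2 \right)} \right)} + 41\right) = 20 \left(\left(3 + 3 \left(-3\right)\right) + 41\right) = 20 \left(\left(3 - 9\right) + 41\right) = 20 \left(-6 + 41\right) = 20 \cdot 35 = 700$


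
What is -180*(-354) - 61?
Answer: 63659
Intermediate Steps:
-180*(-354) - 61 = 63720 - 61 = 63659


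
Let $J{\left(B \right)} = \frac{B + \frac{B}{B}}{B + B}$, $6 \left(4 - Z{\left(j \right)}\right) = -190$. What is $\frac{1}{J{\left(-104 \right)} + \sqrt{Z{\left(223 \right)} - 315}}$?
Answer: $\frac{64272}{36287059} - \frac{43264 i \sqrt{2514}}{36287059} \approx 0.0017712 - 0.05978 i$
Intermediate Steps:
$Z{\left(j \right)} = \frac{107}{3}$ ($Z{\left(j \right)} = 4 - - \frac{95}{3} = 4 + \frac{95}{3} = \frac{107}{3}$)
$J{\left(B \right)} = \frac{1 + B}{2 B}$ ($J{\left(B \right)} = \frac{B + 1}{2 B} = \left(1 + B\right) \frac{1}{2 B} = \frac{1 + B}{2 B}$)
$\frac{1}{J{\left(-104 \right)} + \sqrt{Z{\left(223 \right)} - 315}} = \frac{1}{\frac{1 - 104}{2 \left(-104\right)} + \sqrt{\frac{107}{3} - 315}} = \frac{1}{\frac{1}{2} \left(- \frac{1}{104}\right) \left(-103\right) + \sqrt{- \frac{838}{3}}} = \frac{1}{\frac{103}{208} + \frac{i \sqrt{2514}}{3}}$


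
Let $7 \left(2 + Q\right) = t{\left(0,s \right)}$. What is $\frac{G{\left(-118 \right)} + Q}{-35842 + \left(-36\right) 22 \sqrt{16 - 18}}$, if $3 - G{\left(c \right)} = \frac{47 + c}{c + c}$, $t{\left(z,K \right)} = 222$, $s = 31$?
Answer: $- \frac{959615787}{1062156284392} + \frac{5301153 i \sqrt{2}}{265539071098} \approx -0.00090346 + 2.8233 \cdot 10^{-5} i$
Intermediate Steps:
$Q = \frac{208}{7}$ ($Q = -2 + \frac{1}{7} \cdot 222 = -2 + \frac{222}{7} = \frac{208}{7} \approx 29.714$)
$G{\left(c \right)} = 3 - \frac{47 + c}{2 c}$ ($G{\left(c \right)} = 3 - \frac{47 + c}{c + c} = 3 - \frac{47 + c}{2 c}$)
$\frac{G{\left(-118 \right)} + Q}{-35842 + \left(-36\right) 22 \sqrt{16 - 18}} = \frac{\frac{-47 + 5 \left(-118\right)}{2 \left(-118\right)} + \frac{208}{7}}{-35842 + \left(-36\right) 22 \sqrt{16 - 18}} = \frac{\frac{1}{2} \left(- \frac{1}{118}\right) \left(-47 - 590\right) + \frac{208}{7}}{-35842 - 792 \sqrt{-2}} = \frac{\frac{1}{2} \left(- \frac{1}{118}\right) \left(-637\right) + \frac{208}{7}}{-35842 - 792 i \sqrt{2}} = \frac{\frac{637}{236} + \frac{208}{7}}{-35842 - 792 i \sqrt{2}} = \frac{53547}{1652 \left(-35842 - 792 i \sqrt{2}\right)}$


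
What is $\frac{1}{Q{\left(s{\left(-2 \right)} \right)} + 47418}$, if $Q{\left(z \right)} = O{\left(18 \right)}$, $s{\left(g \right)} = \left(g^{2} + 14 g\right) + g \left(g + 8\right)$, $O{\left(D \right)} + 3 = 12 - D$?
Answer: $\frac{1}{47409} \approx 2.1093 \cdot 10^{-5}$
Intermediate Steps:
$O{\left(D \right)} = 9 - D$ ($O{\left(D \right)} = -3 - \left(-12 + D\right) = 9 - D$)
$s{\left(g \right)} = g^{2} + 14 g + g \left(8 + g\right)$ ($s{\left(g \right)} = \left(g^{2} + 14 g\right) + g \left(8 + g\right) = g^{2} + 14 g + g \left(8 + g\right)$)
$Q{\left(z \right)} = -9$ ($Q{\left(z \right)} = 9 - 18 = -9$)
$\frac{1}{Q{\left(s{\left(-2 \right)} \right)} + 47418} = \frac{1}{-9 + 47418} = \frac{1}{47409}$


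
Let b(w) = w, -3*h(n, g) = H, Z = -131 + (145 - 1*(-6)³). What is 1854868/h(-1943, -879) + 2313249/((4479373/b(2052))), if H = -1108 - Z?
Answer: 5212856308286/998900179 ≈ 5218.6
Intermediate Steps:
Z = 230 (Z = -131 + (145 - 1*(-216)) = -131 + (145 + 216) = -131 + 361 = 230)
H = -1338 (H = -1108 - 1*230 = -1108 - 230 = -1338)
h(n, g) = 446 (h(n, g) = -⅓*(-1338) = 446)
1854868/h(-1943, -879) + 2313249/((4479373/b(2052))) = 1854868/446 + 2313249/((4479373/2052)) = 1854868*(1/446) + 2313249/((4479373*(1/2052))) = 927434/223 + 2313249/(4479373/2052) = 927434/223 + 2313249*(2052/4479373) = 927434/223 + 4746786948/4479373 = 5212856308286/998900179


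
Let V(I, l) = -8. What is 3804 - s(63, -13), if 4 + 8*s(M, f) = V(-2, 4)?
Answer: 7611/2 ≈ 3805.5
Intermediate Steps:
s(M, f) = -3/2 (s(M, f) = -½ + (⅛)*(-8) = -½ - 1 = -3/2)
3804 - s(63, -13) = 3804 - 1*(-3/2) = 3804 + 3/2 = 7611/2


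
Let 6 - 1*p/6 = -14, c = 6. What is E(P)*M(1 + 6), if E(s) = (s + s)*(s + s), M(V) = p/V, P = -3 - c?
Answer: 38880/7 ≈ 5554.3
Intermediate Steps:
p = 120 (p = 36 - 6*(-14) = 36 + 84 = 120)
P = -9 (P = -3 - 1*6 = -3 - 6 = -9)
M(V) = 120/V
E(s) = 4*s² (E(s) = (2*s)*(2*s) = 4*s²)
E(P)*M(1 + 6) = (4*(-9)²)*(120/(1 + 6)) = (4*81)*(120/7) = 324*(120*(⅐)) = 324*(120/7) = 38880/7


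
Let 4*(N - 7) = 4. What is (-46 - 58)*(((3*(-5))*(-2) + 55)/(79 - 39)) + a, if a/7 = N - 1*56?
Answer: -557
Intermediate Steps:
N = 8 (N = 7 + (¼)*4 = 7 + 1 = 8)
a = -336 (a = 7*(8 - 1*56) = 7*(8 - 56) = 7*(-48) = -336)
(-46 - 58)*(((3*(-5))*(-2) + 55)/(79 - 39)) + a = (-46 - 58)*(((3*(-5))*(-2) + 55)/(79 - 39)) - 336 = -104*(-15*(-2) + 55)/40 - 336 = -104*(30 + 55)/40 - 336 = -8840/40 - 336 = -104*17/8 - 336 = -221 - 336 = -557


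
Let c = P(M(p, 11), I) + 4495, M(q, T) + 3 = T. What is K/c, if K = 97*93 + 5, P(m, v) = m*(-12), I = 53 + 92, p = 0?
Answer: 9026/4399 ≈ 2.0518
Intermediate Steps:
M(q, T) = -3 + T
I = 145
P(m, v) = -12*m
c = 4399 (c = -12*(-3 + 11) + 4495 = -12*8 + 4495 = -96 + 4495 = 4399)
K = 9026 (K = 9021 + 5 = 9026)
K/c = 9026/4399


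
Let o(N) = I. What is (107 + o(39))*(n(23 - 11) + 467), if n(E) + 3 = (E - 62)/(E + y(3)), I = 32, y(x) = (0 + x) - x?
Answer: 383501/6 ≈ 63917.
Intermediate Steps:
y(x) = 0 (y(x) = x - x = 0)
o(N) = 32
n(E) = -3 + (-62 + E)/E (n(E) = -3 + (E - 62)/(E + 0) = -3 + (-62 + E)/E)
(107 + o(39))*(n(23 - 11) + 467) = (107 + 32)*((-2 - 62/(23 - 11)) + 467) = 139*((-2 - 62/12) + 467) = 139*((-2 - 62*1/12) + 467) = 139*((-2 - 31/6) + 467) = 139*(-43/6 + 467) = 139*(2759/6) = 383501/6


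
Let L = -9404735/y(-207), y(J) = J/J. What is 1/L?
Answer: -1/9404735 ≈ -1.0633e-7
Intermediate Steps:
y(J) = 1
L = -9404735 (L = -9404735/1 = -9404735*1 = -9404735)
1/L = 1/(-9404735) = -1/9404735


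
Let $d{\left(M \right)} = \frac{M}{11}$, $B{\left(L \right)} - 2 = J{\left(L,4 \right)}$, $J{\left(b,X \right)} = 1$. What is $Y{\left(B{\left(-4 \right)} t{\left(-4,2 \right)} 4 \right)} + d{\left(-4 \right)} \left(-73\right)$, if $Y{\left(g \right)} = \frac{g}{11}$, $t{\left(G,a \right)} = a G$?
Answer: $\frac{196}{11} \approx 17.818$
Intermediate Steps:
$B{\left(L \right)} = 3$ ($B{\left(L \right)} = 2 + 1 = 3$)
$d{\left(M \right)} = \frac{M}{11}$ ($d{\left(M \right)} = M \frac{1}{11} = \frac{M}{11}$)
$t{\left(G,a \right)} = G a$
$Y{\left(g \right)} = \frac{g}{11}$ ($Y{\left(g \right)} = g \frac{1}{11} = \frac{g}{11}$)
$Y{\left(B{\left(-4 \right)} t{\left(-4,2 \right)} 4 \right)} + d{\left(-4 \right)} \left(-73\right) = \frac{3 \left(\left(-4\right) 2\right) 4}{11} + \frac{1}{11} \left(-4\right) \left(-73\right) = \frac{3 \left(-8\right) 4}{11} - - \frac{292}{11} = \frac{\left(-24\right) 4}{11} + \frac{292}{11} = \frac{1}{11} \left(-96\right) + \frac{292}{11} = - \frac{96}{11} + \frac{292}{11} = \frac{196}{11}$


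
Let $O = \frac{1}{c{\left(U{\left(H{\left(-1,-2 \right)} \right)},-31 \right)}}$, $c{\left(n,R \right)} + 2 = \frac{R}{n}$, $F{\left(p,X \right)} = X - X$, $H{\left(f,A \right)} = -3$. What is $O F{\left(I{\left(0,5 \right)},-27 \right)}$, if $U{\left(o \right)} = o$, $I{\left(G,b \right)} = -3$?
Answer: $0$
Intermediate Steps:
$F{\left(p,X \right)} = 0$
$c{\left(n,R \right)} = -2 + \frac{R}{n}$
$O = \frac{3}{25}$ ($O = \frac{1}{-2 - \frac{31}{-3}} = \frac{1}{-2 - - \frac{31}{3}} = \frac{1}{-2 + \frac{31}{3}} = \frac{1}{\frac{25}{3}} = \frac{3}{25} \approx 0.12$)
$O F{\left(I{\left(0,5 \right)},-27 \right)} = \frac{3}{25} \cdot 0 = 0$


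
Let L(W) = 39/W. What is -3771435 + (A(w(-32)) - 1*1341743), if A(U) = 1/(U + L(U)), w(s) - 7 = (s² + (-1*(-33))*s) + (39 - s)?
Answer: -11018898544/2155 ≈ -5.1132e+6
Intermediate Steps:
w(s) = 46 + s² + 32*s (w(s) = 7 + ((s² + (-1*(-33))*s) + (39 - s)) = 7 + ((s² + 33*s) + (39 - s)) = 7 + (39 + s² + 32*s) = 46 + s² + 32*s)
A(U) = 1/(U + 39/U)
-3771435 + (A(w(-32)) - 1*1341743) = -3771435 + ((46 + (-32)² + 32*(-32))/(39 + (46 + (-32)² + 32*(-32))²) - 1*1341743) = -3771435 + ((46 + 1024 - 1024)/(39 + (46 + 1024 - 1024)²) - 1341743) = -3771435 + (46/(39 + 46²) - 1341743) = -3771435 + (46/(39 + 2116) - 1341743) = -3771435 + (46/2155 - 1341743) = -3771435 - 2891456119/2155 = -11018898544/2155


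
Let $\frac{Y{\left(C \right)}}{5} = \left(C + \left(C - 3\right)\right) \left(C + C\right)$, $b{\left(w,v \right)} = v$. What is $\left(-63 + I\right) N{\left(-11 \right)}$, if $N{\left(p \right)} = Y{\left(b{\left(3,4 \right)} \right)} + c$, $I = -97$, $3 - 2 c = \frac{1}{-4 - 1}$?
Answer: $-32256$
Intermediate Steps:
$c = \frac{8}{5}$ ($c = \frac{3}{2} - \frac{1}{2 \left(-4 - 1\right)} = \frac{3}{2} - \frac{1}{2 \left(-5\right)} = \frac{3}{2} - - \frac{1}{10} = \frac{3}{2} + \frac{1}{10} = \frac{8}{5} \approx 1.6$)
$Y{\left(C \right)} = 10 C \left(-3 + 2 C\right)$ ($Y{\left(C \right)} = 5 \left(C + \left(C - 3\right)\right) \left(C + C\right) = 5 \left(C + \left(-3 + C\right)\right) 2 C = 5 \left(-3 + 2 C\right) 2 C = 5 \cdot 2 C \left(-3 + 2 C\right) = 10 C \left(-3 + 2 C\right)$)
$N{\left(p \right)} = \frac{1008}{5}$ ($N{\left(p \right)} = 10 \cdot 4 \left(-3 + 2 \cdot 4\right) + \frac{8}{5} = 10 \cdot 4 \left(-3 + 8\right) + \frac{8}{5} = 10 \cdot 4 \cdot 5 + \frac{8}{5} = 200 + \frac{8}{5} = \frac{1008}{5}$)
$\left(-63 + I\right) N{\left(-11 \right)} = \left(-63 - 97\right) \frac{1008}{5} = \left(-160\right) \frac{1008}{5} = -32256$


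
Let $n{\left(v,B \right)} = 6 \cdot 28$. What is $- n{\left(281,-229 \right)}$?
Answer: $-168$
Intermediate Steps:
$n{\left(v,B \right)} = 168$
$- n{\left(281,-229 \right)} = \left(-1\right) 168 = -168$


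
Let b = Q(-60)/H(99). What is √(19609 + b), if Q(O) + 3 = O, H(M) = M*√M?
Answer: √(21354201 - 21*√11)/33 ≈ 140.03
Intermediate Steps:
H(M) = M^(3/2)
Q(O) = -3 + O
b = -7*√11/363 (b = (-3 - 60)/(99^(3/2)) = -63*√11/3267 = -7*√11/363 ≈ -0.063957)
√(19609 + b) = √(19609 - 7*√11/363)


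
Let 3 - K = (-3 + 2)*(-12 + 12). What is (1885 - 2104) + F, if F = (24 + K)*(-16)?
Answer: -651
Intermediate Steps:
K = 3 (K = 3 - (-3 + 2)*(-12 + 12) = 3 - (-1)*0 = 3 - 1*0 = 3 + 0 = 3)
F = -432 (F = (24 + 3)*(-16) = 27*(-16) = -432)
(1885 - 2104) + F = (1885 - 2104) - 432 = -219 - 432 = -651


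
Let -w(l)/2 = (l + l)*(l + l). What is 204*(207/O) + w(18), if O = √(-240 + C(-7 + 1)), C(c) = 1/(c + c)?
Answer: -2592 - 84456*I*√8643/2881 ≈ -2592.0 - 2725.3*I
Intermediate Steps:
C(c) = 1/(2*c)
O = I*√8643/6 (O = √(-240 + 1/(2*(-7 + 1))) = √(-240 + (½)/(-6)) = √(-240 + (½)*(-⅙)) = √(-240 - 1/12) = √(-2881/12) = I*√8643/6 ≈ 15.495*I)
w(l) = -8*l² (w(l) = -2*(l + l)*(l + l) = -2*2*l*2*l = -8*l²)
204*(207/O) + w(18) = 204*(207/((I*√8643/6))) - 8*18² = 204*(207*(-2*I*√8643/2881)) - 8*324 = 204*(-414*I*√8643/2881) - 2592 = -84456*I*√8643/2881 - 2592 = -2592 - 84456*I*√8643/2881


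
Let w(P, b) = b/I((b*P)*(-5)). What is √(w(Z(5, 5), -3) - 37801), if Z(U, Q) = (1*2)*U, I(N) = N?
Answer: I*√3780102/10 ≈ 194.42*I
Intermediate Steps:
Z(U, Q) = 2*U
w(P, b) = -1/(5*P) (w(P, b) = b/(((b*P)*(-5))) = b/(((P*b)*(-5))) = b/((-5*P*b)) = b*(-1/(5*P*b)) = -1/(5*P))
√(w(Z(5, 5), -3) - 37801) = √(-1/(5*(2*5)) - 37801) = √(-⅕/10 - 37801) = √(-⅕*⅒ - 37801) = √(-1/50 - 37801) = √(-1890051/50) = I*√3780102/10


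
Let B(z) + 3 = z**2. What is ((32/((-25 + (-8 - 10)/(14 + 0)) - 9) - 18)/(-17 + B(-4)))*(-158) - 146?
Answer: -220527/247 ≈ -892.82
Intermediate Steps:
B(z) = -3 + z**2
((32/((-25 + (-8 - 10)/(14 + 0)) - 9) - 18)/(-17 + B(-4)))*(-158) - 146 = ((32/((-25 + (-8 - 10)/(14 + 0)) - 9) - 18)/(-17 + (-3 + (-4)**2)))*(-158) - 146 = ((32/((-25 - 18/14) - 9) - 18)/(-17 + (-3 + 16)))*(-158) - 146 = ((32/((-25 - 18*1/14) - 9) - 18)/(-17 + 13))*(-158) - 146 = ((32/((-25 - 9/7) - 9) - 18)/(-4))*(-158) - 146 = ((32/(-184/7 - 9) - 18)*(-1/4))*(-158) - 146 = ((32/(-247/7) - 18)*(-1/4))*(-158) - 146 = ((32*(-7/247) - 18)*(-1/4))*(-158) - 146 = ((-224/247 - 18)*(-1/4))*(-158) - 146 = -4670/247*(-1/4)*(-158) - 146 = (2335/494)*(-158) - 146 = -184465/247 - 146 = -220527/247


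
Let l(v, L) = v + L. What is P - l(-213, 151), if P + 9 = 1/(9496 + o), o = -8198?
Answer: 68795/1298 ≈ 53.001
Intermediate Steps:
l(v, L) = L + v
P = -11681/1298 (P = -9 + 1/(9496 - 8198) = -9 + 1/1298 = -11681/1298 ≈ -8.9992)
P - l(-213, 151) = -11681/1298 - (151 - 213) = -11681/1298 - 1*(-62) = -11681/1298 + 62 = 68795/1298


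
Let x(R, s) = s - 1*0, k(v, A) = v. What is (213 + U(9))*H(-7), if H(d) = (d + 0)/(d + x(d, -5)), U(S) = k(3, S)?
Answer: 126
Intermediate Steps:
x(R, s) = s (x(R, s) = s + 0 = s)
U(S) = 3
H(d) = d/(-5 + d) (H(d) = (d + 0)/(d - 5) = d/(-5 + d))
(213 + U(9))*H(-7) = (213 + 3)*(-7/(-5 - 7)) = 216*(-7/(-12)) = 216*(-7*(-1/12)) = 216*(7/12) = 126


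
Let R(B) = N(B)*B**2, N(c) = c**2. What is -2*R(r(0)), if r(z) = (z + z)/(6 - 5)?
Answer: 0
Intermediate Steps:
r(z) = 2*z (r(z) = (2*z)/1 = (2*z)*1 = 2*z)
R(B) = B**4 (R(B) = B**2*B**2 = B**4)
-2*R(r(0)) = -2*(2*0)**4 = -2*0**4 = -2*0 = 0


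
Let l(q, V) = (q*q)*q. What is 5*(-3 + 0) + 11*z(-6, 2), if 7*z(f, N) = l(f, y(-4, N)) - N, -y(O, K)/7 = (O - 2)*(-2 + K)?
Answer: -2503/7 ≈ -357.57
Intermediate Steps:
y(O, K) = -7*(-2 + K)*(-2 + O) (y(O, K) = -7*(O - 2)*(-2 + K) = -7*(-2 + O)*(-2 + K) = -7*(-2 + K)*(-2 + O))
l(q, V) = q**3 (l(q, V) = q**2*q = q**3)
z(f, N) = -N/7 + f**3/7 (z(f, N) = (f**3 - N)/7 = -N/7 + f**3/7)
5*(-3 + 0) + 11*z(-6, 2) = 5*(-3 + 0) + 11*(-1/7*2 + (1/7)*(-6)**3) = 5*(-3) + 11*(-2/7 + (1/7)*(-216)) = -15 + 11*(-2/7 - 216/7) = -15 + 11*(-218/7) = -15 - 2398/7 = -2503/7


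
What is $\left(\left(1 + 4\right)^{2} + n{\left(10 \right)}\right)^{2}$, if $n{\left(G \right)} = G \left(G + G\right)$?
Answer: $50625$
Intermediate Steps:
$n{\left(G \right)} = 2 G^{2}$ ($n{\left(G \right)} = G 2 G = 2 G^{2}$)
$\left(\left(1 + 4\right)^{2} + n{\left(10 \right)}\right)^{2} = \left(\left(1 + 4\right)^{2} + 2 \cdot 10^{2}\right)^{2} = \left(5^{2} + 2 \cdot 100\right)^{2} = \left(25 + 200\right)^{2} = 225^{2} = 50625$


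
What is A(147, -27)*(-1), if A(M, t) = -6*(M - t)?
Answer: 1044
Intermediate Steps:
A(M, t) = -6*M + 6*t
A(147, -27)*(-1) = (-6*147 + 6*(-27))*(-1) = (-882 - 162)*(-1) = -1044*(-1) = 1044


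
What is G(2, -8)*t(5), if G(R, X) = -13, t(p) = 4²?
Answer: -208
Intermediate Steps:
t(p) = 16
G(2, -8)*t(5) = -13*16 = -208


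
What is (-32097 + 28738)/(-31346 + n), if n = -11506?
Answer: 3359/42852 ≈ 0.078386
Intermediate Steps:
(-32097 + 28738)/(-31346 + n) = (-32097 + 28738)/(-31346 - 11506) = -3359/(-42852) = -3359*(-1/42852) = 3359/42852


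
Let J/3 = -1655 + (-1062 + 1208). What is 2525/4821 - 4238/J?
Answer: 10620691/7274889 ≈ 1.4599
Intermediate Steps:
J = -4527 (J = 3*(-1655 + (-1062 + 1208)) = 3*(-1655 + 146) = 3*(-1509) = -4527)
2525/4821 - 4238/J = 2525/4821 - 4238/(-4527) = 2525*(1/4821) - 4238*(-1/4527) = 2525/4821 + 4238/4527 = 10620691/7274889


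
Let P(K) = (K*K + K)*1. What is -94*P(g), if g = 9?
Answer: -8460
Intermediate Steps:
P(K) = K + K² (P(K) = (K² + K)*1 = (K + K²)*1 = K + K²)
-94*P(g) = -846*(1 + 9) = -846*10 = -94*90 = -8460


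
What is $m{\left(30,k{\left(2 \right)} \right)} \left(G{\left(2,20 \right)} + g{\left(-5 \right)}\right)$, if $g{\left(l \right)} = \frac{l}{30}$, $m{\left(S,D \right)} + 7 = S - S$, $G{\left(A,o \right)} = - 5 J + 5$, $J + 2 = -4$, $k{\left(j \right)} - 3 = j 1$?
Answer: $- \frac{1463}{6} \approx -243.83$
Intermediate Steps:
$k{\left(j \right)} = 3 + j$ ($k{\left(j \right)} = 3 + j 1 = 3 + j$)
$J = -6$ ($J = -2 - 4 = -6$)
$G{\left(A,o \right)} = 35$ ($G{\left(A,o \right)} = \left(-5\right) \left(-6\right) + 5 = 30 + 5 = 35$)
$m{\left(S,D \right)} = -7$ ($m{\left(S,D \right)} = -7 + \left(S - S\right) = -7 + 0 = -7$)
$g{\left(l \right)} = \frac{l}{30}$ ($g{\left(l \right)} = l \frac{1}{30} = \frac{l}{30}$)
$m{\left(30,k{\left(2 \right)} \right)} \left(G{\left(2,20 \right)} + g{\left(-5 \right)}\right) = - 7 \left(35 + \frac{1}{30} \left(-5\right)\right) = - 7 \left(35 - \frac{1}{6}\right) = \left(-7\right) \frac{209}{6} = - \frac{1463}{6}$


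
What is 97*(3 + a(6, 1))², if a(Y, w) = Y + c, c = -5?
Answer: 1552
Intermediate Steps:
a(Y, w) = -5 + Y (a(Y, w) = Y - 5 = -5 + Y)
97*(3 + a(6, 1))² = 97*(3 + (-5 + 6))² = 97*(3 + 1)² = 97*4² = 97*16 = 1552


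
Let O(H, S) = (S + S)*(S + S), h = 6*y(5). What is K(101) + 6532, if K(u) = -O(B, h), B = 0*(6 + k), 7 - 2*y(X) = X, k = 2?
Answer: 6388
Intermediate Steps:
y(X) = 7/2 - X/2
B = 0 (B = 0*(6 + 2) = 0*8 = 0)
h = 6 (h = 6*(7/2 - ½*5) = 6*(7/2 - 5/2) = 6*1 = 6)
O(H, S) = 4*S² (O(H, S) = (2*S)*(2*S) = 4*S²)
K(u) = -144 (K(u) = -4*6² = -4*36 = -1*144 = -144)
K(101) + 6532 = -144 + 6532 = 6388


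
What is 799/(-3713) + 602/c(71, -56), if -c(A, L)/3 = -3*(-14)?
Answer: -3550/711 ≈ -4.9930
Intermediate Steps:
c(A, L) = -126 (c(A, L) = -(-9)*(-14) = -3*42 = -126)
799/(-3713) + 602/c(71, -56) = 799/(-3713) + 602/(-126) = 799*(-1/3713) + 602*(-1/126) = -17/79 - 43/9 = -3550/711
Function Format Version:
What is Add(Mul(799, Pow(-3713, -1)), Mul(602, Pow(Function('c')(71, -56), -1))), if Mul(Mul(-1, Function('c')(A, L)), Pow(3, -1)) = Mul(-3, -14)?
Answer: Rational(-3550, 711) ≈ -4.9930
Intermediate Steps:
Function('c')(A, L) = -126 (Function('c')(A, L) = Mul(-3, Mul(-3, -14)) = Mul(-3, 42) = -126)
Add(Mul(799, Pow(-3713, -1)), Mul(602, Pow(Function('c')(71, -56), -1))) = Add(Mul(799, Pow(-3713, -1)), Mul(602, Pow(-126, -1))) = Add(Mul(799, Rational(-1, 3713)), Mul(602, Rational(-1, 126))) = Add(Rational(-17, 79), Rational(-43, 9)) = Rational(-3550, 711)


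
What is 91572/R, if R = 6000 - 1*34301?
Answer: -7044/2177 ≈ -3.2356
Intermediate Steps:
R = -28301 (R = 6000 - 34301 = -28301)
91572/R = 91572/(-28301) = 91572*(-1/28301) = -7044/2177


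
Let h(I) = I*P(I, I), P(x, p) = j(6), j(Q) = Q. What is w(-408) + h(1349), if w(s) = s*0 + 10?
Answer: 8104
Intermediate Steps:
P(x, p) = 6
h(I) = 6*I (h(I) = I*6 = 6*I)
w(s) = 10 (w(s) = 0 + 10 = 10)
w(-408) + h(1349) = 10 + 6*1349 = 10 + 8094 = 8104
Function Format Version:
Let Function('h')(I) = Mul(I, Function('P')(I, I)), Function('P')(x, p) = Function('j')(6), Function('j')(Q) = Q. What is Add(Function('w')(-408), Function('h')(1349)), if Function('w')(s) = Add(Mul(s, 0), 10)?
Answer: 8104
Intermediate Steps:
Function('P')(x, p) = 6
Function('h')(I) = Mul(6, I) (Function('h')(I) = Mul(I, 6) = Mul(6, I))
Function('w')(s) = 10 (Function('w')(s) = Add(0, 10) = 10)
Add(Function('w')(-408), Function('h')(1349)) = Add(10, Mul(6, 1349)) = Add(10, 8094) = 8104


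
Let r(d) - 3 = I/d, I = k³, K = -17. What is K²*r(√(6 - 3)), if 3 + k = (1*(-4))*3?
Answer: 867 - 325125*√3 ≈ -5.6227e+5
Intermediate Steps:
k = -15 (k = -3 + (1*(-4))*3 = -3 - 4*3 = -3 - 12 = -15)
I = -3375 (I = (-15)³ = -3375)
r(d) = 3 - 3375/d
K²*r(√(6 - 3)) = (-17)²*(3 - 3375/√(6 - 3)) = 289*(3 - 3375*√3/3) = 289*(3 - 1125*√3) = 867 - 325125*√3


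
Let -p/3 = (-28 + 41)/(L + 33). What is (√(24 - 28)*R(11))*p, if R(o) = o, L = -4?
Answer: -858*I/29 ≈ -29.586*I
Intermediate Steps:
p = -39/29 (p = -3*(-28 + 41)/(-4 + 33) = -39/29 ≈ -1.3448)
(√(24 - 28)*R(11))*p = (√(24 - 28)*11)*(-39/29) = (√(-4)*11)*(-39/29) = ((2*I)*11)*(-39/29) = (22*I)*(-39/29) = -858*I/29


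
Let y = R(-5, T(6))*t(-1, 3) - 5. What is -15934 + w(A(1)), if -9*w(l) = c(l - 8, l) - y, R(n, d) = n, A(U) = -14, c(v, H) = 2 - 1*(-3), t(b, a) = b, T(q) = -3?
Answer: -143411/9 ≈ -15935.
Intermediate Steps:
c(v, H) = 5 (c(v, H) = 2 + 3 = 5)
y = 0 (y = -5*(-1) - 5 = 5 - 5 = 0)
w(l) = -5/9 (w(l) = -(5 - 1*0)/9 = -(5 + 0)/9 = -⅑*5 = -5/9)
-15934 + w(A(1)) = -15934 - 5/9 = -143411/9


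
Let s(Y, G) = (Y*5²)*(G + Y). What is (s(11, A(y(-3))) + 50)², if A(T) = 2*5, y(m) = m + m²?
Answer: 33930625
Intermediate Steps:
A(T) = 10
s(Y, G) = 25*Y*(G + Y) (s(Y, G) = (Y*25)*(G + Y) = (25*Y)*(G + Y) = 25*Y*(G + Y))
(s(11, A(y(-3))) + 50)² = (25*11*(10 + 11) + 50)² = (25*11*21 + 50)² = (5775 + 50)² = 5825² = 33930625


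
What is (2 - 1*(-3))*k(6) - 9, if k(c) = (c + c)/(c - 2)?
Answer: 6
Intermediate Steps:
k(c) = 2*c/(-2 + c) (k(c) = (2*c)/(-2 + c) = 2*c/(-2 + c))
(2 - 1*(-3))*k(6) - 9 = (2 - 1*(-3))*(2*6/(-2 + 6)) - 9 = (2 + 3)*(2*6/4) - 9 = 5*(2*6*(¼)) - 9 = 5*3 - 9 = 15 - 9 = 6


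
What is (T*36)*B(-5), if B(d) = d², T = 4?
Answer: 3600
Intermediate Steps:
(T*36)*B(-5) = (4*36)*(-5)² = 144*25 = 3600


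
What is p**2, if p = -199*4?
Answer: 633616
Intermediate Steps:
p = -796
p**2 = (-796)**2 = 633616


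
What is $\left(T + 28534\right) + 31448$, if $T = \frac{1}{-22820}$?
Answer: $\frac{1368789239}{22820} \approx 59982.0$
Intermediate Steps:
$T = - \frac{1}{22820} \approx -4.3821 \cdot 10^{-5}$
$\left(T + 28534\right) + 31448 = \left(- \frac{1}{22820} + 28534\right) + 31448 = \frac{651145879}{22820} + 31448 = \frac{1368789239}{22820}$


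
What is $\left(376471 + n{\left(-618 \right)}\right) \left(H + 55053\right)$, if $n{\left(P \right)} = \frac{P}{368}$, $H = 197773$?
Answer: $\frac{8756673386615}{92} \approx 9.5181 \cdot 10^{10}$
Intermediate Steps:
$n{\left(P \right)} = \frac{P}{368}$ ($n{\left(P \right)} = P \frac{1}{368} = \frac{P}{368}$)
$\left(376471 + n{\left(-618 \right)}\right) \left(H + 55053\right) = \left(376471 + \frac{1}{368} \left(-618\right)\right) \left(197773 + 55053\right) = \left(376471 - \frac{309}{184}\right) 252826 = \frac{69270355}{184} \cdot 252826 = \frac{8756673386615}{92}$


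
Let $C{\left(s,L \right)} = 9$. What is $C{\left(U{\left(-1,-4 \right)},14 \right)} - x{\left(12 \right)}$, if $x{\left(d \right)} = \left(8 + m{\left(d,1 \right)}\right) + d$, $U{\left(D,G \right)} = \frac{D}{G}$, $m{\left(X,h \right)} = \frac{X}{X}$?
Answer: $-12$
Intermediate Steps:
$m{\left(X,h \right)} = 1$
$x{\left(d \right)} = 9 + d$ ($x{\left(d \right)} = \left(8 + 1\right) + d = 9 + d$)
$C{\left(U{\left(-1,-4 \right)},14 \right)} - x{\left(12 \right)} = 9 - \left(9 + 12\right) = 9 - 21 = -12$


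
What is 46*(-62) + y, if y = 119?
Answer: -2733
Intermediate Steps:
46*(-62) + y = 46*(-62) + 119 = -2852 + 119 = -2733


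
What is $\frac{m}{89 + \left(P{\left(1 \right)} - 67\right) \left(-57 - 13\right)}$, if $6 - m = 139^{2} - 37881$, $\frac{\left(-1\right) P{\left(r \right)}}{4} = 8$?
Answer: $\frac{18566}{7019} \approx 2.6451$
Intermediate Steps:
$P{\left(r \right)} = -32$ ($P{\left(r \right)} = \left(-4\right) 8 = -32$)
$m = 18566$ ($m = 6 - \left(139^{2} - 37881\right) = 6 - \left(19321 - 37881\right) = 6 - -18560 = 6 + 18560 = 18566$)
$\frac{m}{89 + \left(P{\left(1 \right)} - 67\right) \left(-57 - 13\right)} = \frac{18566}{89 + \left(-32 - 67\right) \left(-57 - 13\right)} = \frac{18566}{89 - -6930} = \frac{18566}{89 + 6930} = \frac{18566}{7019}$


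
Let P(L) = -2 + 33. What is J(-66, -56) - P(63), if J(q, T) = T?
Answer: -87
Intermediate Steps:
P(L) = 31
J(-66, -56) - P(63) = -56 - 1*31 = -56 - 31 = -87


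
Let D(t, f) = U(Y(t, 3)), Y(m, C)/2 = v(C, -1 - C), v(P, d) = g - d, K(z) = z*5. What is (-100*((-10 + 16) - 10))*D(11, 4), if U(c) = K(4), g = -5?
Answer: 8000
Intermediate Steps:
K(z) = 5*z
v(P, d) = -5 - d
Y(m, C) = -8 + 2*C (Y(m, C) = 2*(-5 - (-1 - C)) = 2*(-5 + (1 + C)) = 2*(-4 + C) = -8 + 2*C)
U(c) = 20 (U(c) = 5*4 = 20)
D(t, f) = 20
(-100*((-10 + 16) - 10))*D(11, 4) = -100*((-10 + 16) - 10)*20 = -100*(6 - 10)*20 = -100*(-4)*20 = 400*20 = 8000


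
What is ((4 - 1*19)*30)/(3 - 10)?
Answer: 450/7 ≈ 64.286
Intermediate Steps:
((4 - 1*19)*30)/(3 - 10) = ((4 - 19)*30)/(-7) = -15*30*(-1/7) = -450*(-1/7) = 450/7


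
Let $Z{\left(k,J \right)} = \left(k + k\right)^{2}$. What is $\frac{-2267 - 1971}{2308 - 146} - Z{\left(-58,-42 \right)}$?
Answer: $- \frac{14548055}{1081} \approx -13458.0$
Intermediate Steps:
$Z{\left(k,J \right)} = 4 k^{2}$ ($Z{\left(k,J \right)} = \left(2 k\right)^{2} = 4 k^{2}$)
$\frac{-2267 - 1971}{2308 - 146} - Z{\left(-58,-42 \right)} = \frac{-2267 - 1971}{2308 - 146} - 4 \left(-58\right)^{2} = - \frac{4238}{2162} - 4 \cdot 3364 = \left(-4238\right) \frac{1}{2162} - 13456 = - \frac{2119}{1081} - 13456 = - \frac{14548055}{1081}$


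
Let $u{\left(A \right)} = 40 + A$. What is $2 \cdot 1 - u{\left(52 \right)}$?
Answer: $-90$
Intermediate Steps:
$2 \cdot 1 - u{\left(52 \right)} = 2 \cdot 1 - \left(40 + 52\right) = 2 - 92 = -90$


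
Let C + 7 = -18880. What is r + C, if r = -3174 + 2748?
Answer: -19313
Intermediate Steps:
C = -18887 (C = -7 - 18880 = -18887)
r = -426
r + C = -426 - 18887 = -19313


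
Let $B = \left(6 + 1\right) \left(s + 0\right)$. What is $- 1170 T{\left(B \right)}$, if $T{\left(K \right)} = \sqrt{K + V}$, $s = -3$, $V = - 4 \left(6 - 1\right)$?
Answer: $- 1170 i \sqrt{41} \approx - 7491.7 i$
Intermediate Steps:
$V = -20$ ($V = \left(-4\right) 5 = -20$)
$B = -21$ ($B = \left(6 + 1\right) \left(-3 + 0\right) = 7 \left(-3\right) = -21$)
$T{\left(K \right)} = \sqrt{-20 + K}$ ($T{\left(K \right)} = \sqrt{K - 20} = \sqrt{-20 + K}$)
$- 1170 T{\left(B \right)} = - 1170 \sqrt{-20 - 21} = - 1170 \sqrt{-41} = - 1170 i \sqrt{41}$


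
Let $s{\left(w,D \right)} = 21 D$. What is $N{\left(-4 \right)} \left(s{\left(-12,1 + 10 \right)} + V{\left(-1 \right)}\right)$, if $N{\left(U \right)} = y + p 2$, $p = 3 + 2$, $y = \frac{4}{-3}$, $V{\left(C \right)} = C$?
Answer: $\frac{5980}{3} \approx 1993.3$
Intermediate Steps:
$y = - \frac{4}{3}$ ($y = 4 \left(- \frac{1}{3}\right) = - \frac{4}{3} \approx -1.3333$)
$p = 5$
$N{\left(U \right)} = \frac{26}{3}$ ($N{\left(U \right)} = - \frac{4}{3} + 5 \cdot 2 = - \frac{4}{3} + 10 = \frac{26}{3}$)
$N{\left(-4 \right)} \left(s{\left(-12,1 + 10 \right)} + V{\left(-1 \right)}\right) = \frac{26 \left(21 \left(1 + 10\right) - 1\right)}{3} = \frac{26 \left(21 \cdot 11 - 1\right)}{3} = \frac{26 \left(231 - 1\right)}{3} = \frac{26}{3} \cdot 230 = \frac{5980}{3}$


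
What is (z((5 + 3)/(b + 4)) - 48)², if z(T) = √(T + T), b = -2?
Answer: 2312 - 192*√2 ≈ 2040.5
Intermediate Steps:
z(T) = √2*√T (z(T) = √(2*T) = √2*√T)
(z((5 + 3)/(b + 4)) - 48)² = (√2*√((5 + 3)/(-2 + 4)) - 48)² = (√2*√(8/2) - 48)² = (√2*√(8*(½)) - 48)² = (√2*√4 - 48)² = (√2*2 - 48)² = (2*√2 - 48)² = (-48 + 2*√2)²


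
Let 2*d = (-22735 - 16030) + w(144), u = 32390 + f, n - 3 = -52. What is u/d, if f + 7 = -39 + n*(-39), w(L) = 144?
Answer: -68510/38621 ≈ -1.7739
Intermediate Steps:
n = -49 (n = 3 - 52 = -49)
f = 1865 (f = -7 + (-39 - 49*(-39)) = -7 + (-39 + 1911) = -7 + 1872 = 1865)
u = 34255 (u = 32390 + 1865 = 34255)
d = -38621/2 (d = ((-22735 - 16030) + 144)/2 = (-38765 + 144)/2 = (½)*(-38621) = -38621/2 ≈ -19311.)
u/d = 34255/(-38621/2) = 34255*(-2/38621) = -68510/38621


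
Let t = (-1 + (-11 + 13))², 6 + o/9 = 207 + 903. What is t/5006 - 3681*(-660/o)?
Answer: 56305031/230276 ≈ 244.51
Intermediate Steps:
o = 9936 (o = -54 + 9*(207 + 903) = -54 + 9*1110 = -54 + 9990 = 9936)
t = 1 (t = (-1 + 2)² = 1² = 1)
t/5006 - 3681*(-660/o) = 1/5006 - 3681/(9936/(-660)) = 1*(1/5006) - 3681/(9936*(-1/660)) = 1/5006 - 3681/(-828/55) = 1/5006 - 3681*(-55/828) = 1/5006 + 22495/92 = 56305031/230276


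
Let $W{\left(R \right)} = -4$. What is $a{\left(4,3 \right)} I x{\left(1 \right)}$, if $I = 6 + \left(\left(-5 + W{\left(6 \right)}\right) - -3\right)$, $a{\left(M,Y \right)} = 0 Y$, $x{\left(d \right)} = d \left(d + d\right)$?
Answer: $0$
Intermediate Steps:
$x{\left(d \right)} = 2 d^{2}$ ($x{\left(d \right)} = d 2 d = 2 d^{2}$)
$a{\left(M,Y \right)} = 0$
$I = 0$ ($I = 6 - 6 = 0$)
$a{\left(4,3 \right)} I x{\left(1 \right)} = 0 \cdot 0 \cdot 2 \cdot 1^{2} = 0 \cdot 2 \cdot 1 = 0 \cdot 2 = 0$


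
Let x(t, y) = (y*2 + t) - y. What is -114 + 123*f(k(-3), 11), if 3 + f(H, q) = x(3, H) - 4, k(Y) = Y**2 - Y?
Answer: 870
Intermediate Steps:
x(t, y) = t + y (x(t, y) = (2*y + t) - y = (t + 2*y) - y = t + y)
f(H, q) = -4 + H (f(H, q) = -3 + ((3 + H) - 4) = -3 + (-1 + H) = -4 + H)
-114 + 123*f(k(-3), 11) = -114 + 123*(-4 - 3*(-1 - 3)) = -114 + 123*(-4 - 3*(-4)) = -114 + 123*(-4 + 12) = -114 + 123*8 = -114 + 984 = 870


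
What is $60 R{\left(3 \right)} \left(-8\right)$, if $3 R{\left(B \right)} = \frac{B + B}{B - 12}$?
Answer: $\frac{320}{3} \approx 106.67$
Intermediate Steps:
$R{\left(B \right)} = \frac{2 B}{3 \left(-12 + B\right)}$ ($R{\left(B \right)} = \frac{\left(B + B\right) \frac{1}{B - 12}}{3} = \frac{2 B \frac{1}{-12 + B}}{3} = \frac{2 B}{3 \left(-12 + B\right)}$)
$60 R{\left(3 \right)} \left(-8\right) = 60 \cdot \frac{2}{3} \cdot 3 \frac{1}{-12 + 3} \left(-8\right) = 60 \cdot \frac{2}{3} \cdot 3 \frac{1}{-9} \left(-8\right) = 60 \cdot \frac{2}{3} \cdot 3 \left(- \frac{1}{9}\right) \left(-8\right) = 60 \left(- \frac{2}{9}\right) \left(-8\right) = \left(- \frac{40}{3}\right) \left(-8\right) = \frac{320}{3}$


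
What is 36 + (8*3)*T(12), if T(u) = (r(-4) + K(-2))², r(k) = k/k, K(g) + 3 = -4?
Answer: 900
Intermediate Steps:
K(g) = -7 (K(g) = -3 - 4 = -7)
r(k) = 1
T(u) = 36 (T(u) = (1 - 7)² = (-6)² = 36)
36 + (8*3)*T(12) = 36 + (8*3)*36 = 36 + 24*36 = 36 + 864 = 900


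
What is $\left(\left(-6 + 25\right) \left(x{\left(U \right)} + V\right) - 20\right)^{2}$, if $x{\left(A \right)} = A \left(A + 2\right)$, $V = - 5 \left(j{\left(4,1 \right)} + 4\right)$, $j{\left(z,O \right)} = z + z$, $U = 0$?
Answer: $1345600$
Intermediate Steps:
$j{\left(z,O \right)} = 2 z$
$V = -60$ ($V = - 5 \left(2 \cdot 4 + 4\right) = - 5 \left(8 + 4\right) = \left(-5\right) 12 = -60$)
$x{\left(A \right)} = A \left(2 + A\right)$
$\left(\left(-6 + 25\right) \left(x{\left(U \right)} + V\right) - 20\right)^{2} = \left(\left(-6 + 25\right) \left(0 \left(2 + 0\right) - 60\right) - 20\right)^{2} = \left(19 \left(0 \cdot 2 - 60\right) - 20\right)^{2} = \left(19 \left(0 - 60\right) - 20\right)^{2} = \left(19 \left(-60\right) - 20\right)^{2} = \left(-1140 - 20\right)^{2} = \left(-1160\right)^{2} = 1345600$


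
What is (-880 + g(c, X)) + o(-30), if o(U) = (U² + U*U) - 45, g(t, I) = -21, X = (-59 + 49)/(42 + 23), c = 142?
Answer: 854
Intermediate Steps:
X = -2/13 (X = -10/65 = -10*1/65 = -2/13 ≈ -0.15385)
o(U) = -45 + 2*U² (o(U) = (U² + U²) - 45 = 2*U² - 45 = -45 + 2*U²)
(-880 + g(c, X)) + o(-30) = (-880 - 21) + (-45 + 2*(-30)²) = -901 + (-45 + 2*900) = -901 + (-45 + 1800) = -901 + 1755 = 854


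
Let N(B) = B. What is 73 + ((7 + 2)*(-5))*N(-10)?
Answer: 523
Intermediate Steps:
73 + ((7 + 2)*(-5))*N(-10) = 73 + ((7 + 2)*(-5))*(-10) = 73 + (9*(-5))*(-10) = 73 - 45*(-10) = 73 + 450 = 523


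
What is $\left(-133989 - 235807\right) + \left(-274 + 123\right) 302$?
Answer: $-415398$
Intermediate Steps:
$\left(-133989 - 235807\right) + \left(-274 + 123\right) 302 = -369796 - 45602 = -415398$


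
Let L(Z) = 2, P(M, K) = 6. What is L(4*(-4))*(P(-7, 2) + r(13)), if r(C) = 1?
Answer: 14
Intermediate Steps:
L(4*(-4))*(P(-7, 2) + r(13)) = 2*(6 + 1) = 2*7 = 14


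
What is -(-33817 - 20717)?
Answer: 54534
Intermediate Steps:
-(-33817 - 20717) = -1*(-54534) = 54534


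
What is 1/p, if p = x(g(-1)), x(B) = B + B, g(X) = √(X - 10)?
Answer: -I*√11/22 ≈ -0.15076*I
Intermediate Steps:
g(X) = √(-10 + X)
x(B) = 2*B
p = 2*I*√11 (p = 2*√(-10 - 1) = 2*√(-11) = 2*(I*√11) = 2*I*√11 ≈ 6.6332*I)
1/p = 1/(2*I*√11) = -I*√11/22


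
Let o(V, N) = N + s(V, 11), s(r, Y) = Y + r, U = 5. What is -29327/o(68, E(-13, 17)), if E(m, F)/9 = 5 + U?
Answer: -29327/169 ≈ -173.53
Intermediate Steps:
E(m, F) = 90 (E(m, F) = 9*(5 + 5) = 9*10 = 90)
o(V, N) = 11 + N + V (o(V, N) = N + (11 + V) = 11 + N + V)
-29327/o(68, E(-13, 17)) = -29327/(11 + 90 + 68) = -29327/169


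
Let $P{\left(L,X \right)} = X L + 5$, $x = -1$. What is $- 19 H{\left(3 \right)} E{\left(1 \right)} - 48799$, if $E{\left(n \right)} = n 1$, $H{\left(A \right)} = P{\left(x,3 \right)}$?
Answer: $-48837$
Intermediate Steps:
$P{\left(L,X \right)} = 5 + L X$ ($P{\left(L,X \right)} = L X + 5 = 5 + L X$)
$H{\left(A \right)} = 2$ ($H{\left(A \right)} = 5 - 3 = 2$)
$E{\left(n \right)} = n$
$- 19 H{\left(3 \right)} E{\left(1 \right)} - 48799 = \left(-19\right) 2 \cdot 1 - 48799 = \left(-38\right) 1 - 48799 = -38 - 48799 = -48837$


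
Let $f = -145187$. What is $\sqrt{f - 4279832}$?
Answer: $i \sqrt{4425019} \approx 2103.6 i$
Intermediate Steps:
$\sqrt{f - 4279832} = \sqrt{-145187 - 4279832} = \sqrt{-4425019} = i \sqrt{4425019}$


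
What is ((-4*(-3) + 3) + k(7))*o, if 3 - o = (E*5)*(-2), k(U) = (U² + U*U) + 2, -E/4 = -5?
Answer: 23345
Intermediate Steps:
E = 20 (E = -4*(-5) = 20)
k(U) = 2 + 2*U² (k(U) = (U² + U²) + 2 = 2*U² + 2 = 2 + 2*U²)
o = 203 (o = 3 - 20*5*(-2) = 3 - 100*(-2) = 3 - 1*(-200) = 3 + 200 = 203)
((-4*(-3) + 3) + k(7))*o = ((-4*(-3) + 3) + (2 + 2*7²))*203 = ((12 + 3) + (2 + 2*49))*203 = (15 + (2 + 98))*203 = (15 + 100)*203 = 115*203 = 23345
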